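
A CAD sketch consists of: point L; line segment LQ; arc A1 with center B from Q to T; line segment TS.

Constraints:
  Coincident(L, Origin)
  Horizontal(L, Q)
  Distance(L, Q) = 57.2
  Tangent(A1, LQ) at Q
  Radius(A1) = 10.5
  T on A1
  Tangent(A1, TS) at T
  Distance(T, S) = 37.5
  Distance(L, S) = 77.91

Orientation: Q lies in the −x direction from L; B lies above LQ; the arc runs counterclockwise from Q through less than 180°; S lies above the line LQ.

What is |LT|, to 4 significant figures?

49.41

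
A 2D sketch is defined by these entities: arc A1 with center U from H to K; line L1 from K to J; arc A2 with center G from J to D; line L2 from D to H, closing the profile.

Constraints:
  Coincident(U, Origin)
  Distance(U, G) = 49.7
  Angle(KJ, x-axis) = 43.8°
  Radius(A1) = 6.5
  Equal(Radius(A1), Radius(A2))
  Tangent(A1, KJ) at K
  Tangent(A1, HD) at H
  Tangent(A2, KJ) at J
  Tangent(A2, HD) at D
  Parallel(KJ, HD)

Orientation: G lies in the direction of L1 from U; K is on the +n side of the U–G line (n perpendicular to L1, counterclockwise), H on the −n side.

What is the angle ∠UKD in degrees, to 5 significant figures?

75.342°

The slot axis is L1's direction at 43.8°, so u = (cos 43.8°, sin 43.8°) = (0.72176, 0.69214) and n = (−sin 43.8°, cos 43.8°) = (-0.69214, 0.72176). U is at the origin and G lies 49.7 along u from U, so G = 49.7·u = (35.871, 34.400). Tangency of A1 to both parallel lines with radius 6.5 puts K and H at U ± 6.5·n: K = (-4.4989, 4.6914), H = (4.4989, -4.6914). Equal radii place J and D the same way about G: J = G + 6.5·n = (31.373, 39.091), D = G − 6.5·n = (40.370, 29.708). Then cos ∠UKD = KU·KD / (|KU||KD|), giving 75.342°.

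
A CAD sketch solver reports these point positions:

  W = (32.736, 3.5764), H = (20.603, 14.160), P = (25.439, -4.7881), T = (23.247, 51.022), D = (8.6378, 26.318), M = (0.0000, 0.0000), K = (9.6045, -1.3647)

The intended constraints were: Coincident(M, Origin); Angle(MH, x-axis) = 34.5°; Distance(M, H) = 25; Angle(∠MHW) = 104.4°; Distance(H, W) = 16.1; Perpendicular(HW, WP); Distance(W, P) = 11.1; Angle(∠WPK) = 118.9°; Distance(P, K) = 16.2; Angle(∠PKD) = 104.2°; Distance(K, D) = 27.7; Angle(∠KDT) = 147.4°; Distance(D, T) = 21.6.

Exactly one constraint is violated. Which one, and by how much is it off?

Distance(D, T) = 21.6 — off by 7.10.

M = (0.00, 0.00) ✓; MH at 34.50° ✓; |MH| = 25.00 ✓; ∠MHW = 104.4° ✓; |HW| = 16.10 ✓; ∠(HW, WP) = 90.00° ✓; |WP| = 11.10 ✓; ∠WPK = 118.9° ✓; |PK| = 16.20 ✓; ∠PKD = 104.2° ✓; |KD| = 27.70 ✓; ∠KDT = 147.4° ✓; |DT| = 28.70 ✗.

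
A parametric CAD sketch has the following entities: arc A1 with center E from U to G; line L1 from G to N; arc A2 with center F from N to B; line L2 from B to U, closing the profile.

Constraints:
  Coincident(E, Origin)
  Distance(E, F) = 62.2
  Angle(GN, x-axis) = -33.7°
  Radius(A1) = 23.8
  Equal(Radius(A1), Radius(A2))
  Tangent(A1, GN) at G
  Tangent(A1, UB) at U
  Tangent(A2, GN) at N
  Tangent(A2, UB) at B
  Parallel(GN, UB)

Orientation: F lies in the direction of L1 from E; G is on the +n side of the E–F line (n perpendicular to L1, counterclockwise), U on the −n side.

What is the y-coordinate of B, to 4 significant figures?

-54.31

The slot axis is L1's direction at -33.7°, so u = (cos -33.7°, sin -33.7°) = (0.8320, -0.5548) and n = (−sin -33.7°, cos -33.7°) = (0.5548, 0.8320). E is at the origin and F lies 62.2 along u from E, so F = 62.2·u = (51.75, -34.51). Tangency of A1 to both parallel lines with radius 23.8 puts G and U at E ± 23.8·n: G = (13.21, 19.80), U = (-13.21, -19.80). Equal radii place N and B the same way about F: N = F + 23.8·n = (64.95, -14.71), B = F − 23.8·n = (38.54, -54.31). So B.y = -54.31.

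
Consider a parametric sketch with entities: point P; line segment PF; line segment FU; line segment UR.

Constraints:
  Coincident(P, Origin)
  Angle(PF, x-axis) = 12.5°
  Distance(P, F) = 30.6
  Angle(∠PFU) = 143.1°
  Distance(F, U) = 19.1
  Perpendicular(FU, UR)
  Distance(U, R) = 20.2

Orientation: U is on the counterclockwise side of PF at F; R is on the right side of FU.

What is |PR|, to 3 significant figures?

58.2

P is at the origin; PF runs at 12.5° with length 30.6, so F = 30.6·(cos 12.5°, sin 12.5°) = (29.9, 6.62). ∠PFU = 143.1°, so FU runs at 12.5° + (180° − 143.1°) = 49.4° from the x-axis; with |FU| = 19.1, U = F + 19.1·(cos 49.4°, sin 49.4°) = (42.3, 21.1). The perpendicularity gives UR at right angles to FU; with |UR| = 20.2 on the right of FU, R = U + 20.2·(0.759, -0.651) = (57.6, 7.98). Then |PR| = |R − P| = 58.2.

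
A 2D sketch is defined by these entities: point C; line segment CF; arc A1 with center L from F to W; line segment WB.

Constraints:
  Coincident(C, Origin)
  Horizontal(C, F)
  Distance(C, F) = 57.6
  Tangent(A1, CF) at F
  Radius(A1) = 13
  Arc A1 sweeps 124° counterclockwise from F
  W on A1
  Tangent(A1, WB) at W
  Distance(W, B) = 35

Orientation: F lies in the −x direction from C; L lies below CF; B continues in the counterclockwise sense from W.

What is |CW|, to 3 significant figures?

71.3

Since A1 is tangent to CF there, LF ⟂ CF, so L = F + (0, -13) = (-57.6, -13.0). On A1, F sits at bearing 90° from L; a 124° counterclockwise sweep puts W at bearing 214°, so W = L + 13.0·(cos 214°, sin 214°) = (-68.4, -20.3). Then |CW| = |W − C| = 71.3.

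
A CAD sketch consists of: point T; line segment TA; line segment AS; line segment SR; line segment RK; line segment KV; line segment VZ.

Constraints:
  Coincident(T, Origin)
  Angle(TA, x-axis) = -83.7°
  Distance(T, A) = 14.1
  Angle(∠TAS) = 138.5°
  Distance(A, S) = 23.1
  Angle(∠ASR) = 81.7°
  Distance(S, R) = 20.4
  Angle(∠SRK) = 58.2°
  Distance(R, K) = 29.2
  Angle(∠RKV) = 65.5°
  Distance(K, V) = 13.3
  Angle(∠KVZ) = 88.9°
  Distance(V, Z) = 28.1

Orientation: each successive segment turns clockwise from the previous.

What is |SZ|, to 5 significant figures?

21.352

T is at the origin; TA runs at -83.7° with length 14.1, so A = (1.5473, -14.015). ∠TAS = 138.5° gives AS at -125.20° from the x-axis; with |AS| = 23.1, S = (-11.768, -32.891). ∠ASR = 81.7° gives SR at 136.50° from the x-axis; with |SR| = 20.4, R = (-26.566, -18.848). ∠SRK = 58.2° gives RK at 14.700° from the x-axis; with |RK| = 29.2, K = (1.6782, -11.439). ∠RKV = 65.5° gives KV at -99.800° from the x-axis; with |KV| = 13.3, V = (-0.58554, -24.545). ∠KVZ = 88.9° gives VZ at 169.10° from the x-axis; with |VZ| = 28.1, Z = (-28.179, -19.231). Then |SZ| = |Z − S| = 21.352.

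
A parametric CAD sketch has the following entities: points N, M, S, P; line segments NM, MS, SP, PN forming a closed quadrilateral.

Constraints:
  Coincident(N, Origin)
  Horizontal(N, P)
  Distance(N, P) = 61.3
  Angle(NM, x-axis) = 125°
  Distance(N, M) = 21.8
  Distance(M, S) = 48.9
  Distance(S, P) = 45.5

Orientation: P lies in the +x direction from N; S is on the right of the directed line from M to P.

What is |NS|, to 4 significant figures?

27.35

N is at the origin; NP is horizontal with |NP| = 61.3 and P in +x, so P = (61.3, 0). NM runs at 125.0° with |NM| = 21.8, so M = (-12.50, 17.86). S is determined by |MS| = 48.9 and |SP| = 45.5 together: it lies at the intersection of circle(M, 48.9) and circle(P, 45.5). With |MP| = 75.93, the foot of the radical line on MP is 40.08 from M and the perpendicular offset is √(48.9² − 40.08²) = 28.01. Taking the right-of-MP solution: S = (19.86, -18.80).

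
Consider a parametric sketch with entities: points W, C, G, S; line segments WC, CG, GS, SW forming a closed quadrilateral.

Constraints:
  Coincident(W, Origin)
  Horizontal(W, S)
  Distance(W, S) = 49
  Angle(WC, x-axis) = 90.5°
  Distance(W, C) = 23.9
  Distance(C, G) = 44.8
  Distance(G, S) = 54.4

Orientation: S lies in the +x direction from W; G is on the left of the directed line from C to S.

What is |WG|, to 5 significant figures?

62.656

W is at the origin; WS is horizontal with |WS| = 49.0 and S in +x, so S = (49.0, 0). WC runs at 90.5° with |WC| = 23.9, so C = (-0.20856, 23.899). G is determined by |CG| = 44.8 and |GS| = 54.4 together: it lies at the intersection of circle(C, 44.8) and circle(S, 54.4). With |CS| = 54.705, the foot of the radical line on CS is 18.648 from C and the perpendicular offset is √(44.8² − 18.648²) = 40.734. Taking the left-of-CS solution: G = (34.362, 52.394).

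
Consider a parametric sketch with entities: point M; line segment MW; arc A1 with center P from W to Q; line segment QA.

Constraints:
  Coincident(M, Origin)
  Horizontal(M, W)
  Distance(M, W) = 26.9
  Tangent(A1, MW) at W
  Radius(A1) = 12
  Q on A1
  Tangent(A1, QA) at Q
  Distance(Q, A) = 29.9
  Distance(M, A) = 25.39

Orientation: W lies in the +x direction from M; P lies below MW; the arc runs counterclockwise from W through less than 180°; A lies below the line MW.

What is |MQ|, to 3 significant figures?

18.6

Checks: ∠(PW, WM) = 90.00° ✓; |PW| = 12.00 ✓; |PQ| = 12.00 ✓; ∠(PQ, QA) = 90.00° ✓; |QA| = 29.90 ✓; |MA| = 25.39 ✓.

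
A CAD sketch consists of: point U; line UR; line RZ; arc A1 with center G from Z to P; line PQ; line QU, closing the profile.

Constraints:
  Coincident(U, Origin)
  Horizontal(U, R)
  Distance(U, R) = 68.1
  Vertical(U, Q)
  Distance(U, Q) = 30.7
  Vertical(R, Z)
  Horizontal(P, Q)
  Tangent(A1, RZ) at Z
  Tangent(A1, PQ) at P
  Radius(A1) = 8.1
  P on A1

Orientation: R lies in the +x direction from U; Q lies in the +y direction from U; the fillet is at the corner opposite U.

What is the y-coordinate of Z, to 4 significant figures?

22.60

The virtual corner opposite U is at (68.10, 30.70). Tangency of A1 to RZ means the radius GZ is perpendicular to RZ and tangency of A1 to PQ means the radius GP is perpendicular to PQ, with radius 8.1, so the center G sits 8.1 in from both sides at G = (60.00, 22.60). That places the tangent points at Z = (68.10, 22.60) on RZ and P = (60.00, 30.70) on PQ. So Z.y = 22.60.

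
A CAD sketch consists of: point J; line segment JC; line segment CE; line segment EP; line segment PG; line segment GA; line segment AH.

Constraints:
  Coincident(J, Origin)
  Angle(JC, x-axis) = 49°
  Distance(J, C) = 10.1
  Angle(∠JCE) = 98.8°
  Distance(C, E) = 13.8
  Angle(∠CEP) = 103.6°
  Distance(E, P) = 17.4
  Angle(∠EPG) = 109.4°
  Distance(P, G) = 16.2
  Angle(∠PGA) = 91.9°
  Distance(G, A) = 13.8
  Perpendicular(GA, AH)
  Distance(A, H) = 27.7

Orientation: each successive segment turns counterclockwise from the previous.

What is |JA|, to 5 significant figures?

4.8849

∠EPG = 109.4° gives PG at -82.800° from the x-axis; with |PG| = 16.2, G = (-15.809, -5.7003). ∠PGA = 91.9° gives GA at 5.3000° from the x-axis; with |GA| = 13.8, A = (-2.0680, -4.4256). Then |JA| = |A − J| = 4.8849.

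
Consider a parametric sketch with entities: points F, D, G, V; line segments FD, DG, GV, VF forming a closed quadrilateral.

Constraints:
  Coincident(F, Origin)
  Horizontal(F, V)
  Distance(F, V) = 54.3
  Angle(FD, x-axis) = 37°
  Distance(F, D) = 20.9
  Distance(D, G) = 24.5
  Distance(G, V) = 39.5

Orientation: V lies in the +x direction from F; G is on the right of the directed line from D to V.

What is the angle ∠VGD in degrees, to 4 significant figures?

72.32°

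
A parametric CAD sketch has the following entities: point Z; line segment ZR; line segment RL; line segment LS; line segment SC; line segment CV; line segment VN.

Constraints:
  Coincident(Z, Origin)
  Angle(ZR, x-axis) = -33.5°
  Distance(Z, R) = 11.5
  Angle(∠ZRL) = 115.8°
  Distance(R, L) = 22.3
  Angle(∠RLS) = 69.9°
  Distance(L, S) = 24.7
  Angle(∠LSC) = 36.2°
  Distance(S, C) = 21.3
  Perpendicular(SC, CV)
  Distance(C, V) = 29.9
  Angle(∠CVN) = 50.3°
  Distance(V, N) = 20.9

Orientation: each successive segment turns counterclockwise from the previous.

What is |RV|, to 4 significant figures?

37.05

Z is at the origin; ZR runs at -33.5° with length 11.5, so R = (9.590, -6.347). ∠ZRL = 115.8° gives RL at 30.70° from the x-axis; with |RL| = 22.3, L = (28.76, 5.038). ∠RLS = 69.9° gives LS at 140.8° from the x-axis; with |LS| = 24.7, S = (9.623, 20.65). ∠LSC = 36.2° gives SC at -75.40° from the x-axis; with |SC| = 21.3, C = (14.99, 0.03675). SC is perpendicular to CV, so CV runs at 14.60°; with |CV| = 29.9, V = (43.93, 7.574). Then |RV| = |V − R| = 37.05.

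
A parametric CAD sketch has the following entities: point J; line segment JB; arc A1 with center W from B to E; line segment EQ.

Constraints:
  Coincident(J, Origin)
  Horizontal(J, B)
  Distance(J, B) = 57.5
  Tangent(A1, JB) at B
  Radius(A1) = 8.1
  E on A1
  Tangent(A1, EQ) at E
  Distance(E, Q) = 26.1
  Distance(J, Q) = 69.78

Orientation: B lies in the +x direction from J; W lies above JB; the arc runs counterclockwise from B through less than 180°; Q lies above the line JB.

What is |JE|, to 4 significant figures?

66.15

Checks: |WE| = 8.100 ✓; ∠(WE, EQ) = 90.00° ✓; |EQ| = 26.10 ✓; |JQ| = 69.78 ✓.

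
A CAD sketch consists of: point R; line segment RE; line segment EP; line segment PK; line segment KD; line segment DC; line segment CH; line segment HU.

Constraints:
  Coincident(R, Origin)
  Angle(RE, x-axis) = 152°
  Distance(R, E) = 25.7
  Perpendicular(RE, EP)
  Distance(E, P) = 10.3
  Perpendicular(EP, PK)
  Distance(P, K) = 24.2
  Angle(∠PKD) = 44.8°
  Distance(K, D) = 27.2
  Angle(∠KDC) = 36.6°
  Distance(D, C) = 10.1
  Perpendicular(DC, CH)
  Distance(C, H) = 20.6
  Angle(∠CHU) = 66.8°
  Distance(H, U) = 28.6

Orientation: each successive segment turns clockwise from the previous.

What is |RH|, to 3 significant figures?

2.24

R is at the origin; RE runs at 152.0° with length 25.7, so E = (-22.7, 12.1). The perpendicularity gives EP at right angles to RE, so EP runs at 62.0°; with |EP| = 10.3, P = (-17.9, 21.2). The perpendicularity gives PK at right angles to EP, so PK runs at -28.0°; with |PK| = 24.2, K = (3.51, 9.80). ∠PKD = 44.8° gives KD at -163° from the x-axis; with |KD| = 27.2, D = (-22.5, 1.94). ∠KDC = 36.6° gives DC at 53.4° from the x-axis; with |DC| = 10.1, C = (-16.5, 10.0). DC ⟂ CH, so CH runs at -36.6°; with |CH| = 20.6, H = (0.0320, -2.24). Then |RH| = |H − R| = 2.24.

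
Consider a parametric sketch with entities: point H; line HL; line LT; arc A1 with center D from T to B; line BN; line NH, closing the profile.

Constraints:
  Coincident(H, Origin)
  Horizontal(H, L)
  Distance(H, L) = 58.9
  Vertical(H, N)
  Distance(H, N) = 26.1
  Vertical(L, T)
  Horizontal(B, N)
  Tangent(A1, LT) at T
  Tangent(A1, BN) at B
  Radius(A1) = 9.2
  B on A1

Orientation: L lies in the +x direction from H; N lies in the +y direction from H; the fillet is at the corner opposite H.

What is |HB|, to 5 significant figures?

56.136

The virtual corner opposite H is at (58.900, 26.100). Tangency of A1 to LT means the radius DT is perpendicular to LT and tangency of A1 to BN means the radius DB is perpendicular to BN, with radius 9.2, so the center D sits 9.2 in from both sides at D = (49.700, 16.900). That places the tangent points at T = (58.900, 16.900) on LT and B = (49.700, 26.100) on BN. Then |HB| = |B − H| = 56.136.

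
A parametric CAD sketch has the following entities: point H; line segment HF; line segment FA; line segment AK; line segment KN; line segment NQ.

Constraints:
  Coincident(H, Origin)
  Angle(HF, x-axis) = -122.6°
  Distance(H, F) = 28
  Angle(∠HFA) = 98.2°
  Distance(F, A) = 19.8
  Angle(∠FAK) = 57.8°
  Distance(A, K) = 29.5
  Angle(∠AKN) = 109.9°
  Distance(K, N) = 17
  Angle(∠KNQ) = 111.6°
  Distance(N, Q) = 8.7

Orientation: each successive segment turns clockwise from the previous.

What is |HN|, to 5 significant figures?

10.652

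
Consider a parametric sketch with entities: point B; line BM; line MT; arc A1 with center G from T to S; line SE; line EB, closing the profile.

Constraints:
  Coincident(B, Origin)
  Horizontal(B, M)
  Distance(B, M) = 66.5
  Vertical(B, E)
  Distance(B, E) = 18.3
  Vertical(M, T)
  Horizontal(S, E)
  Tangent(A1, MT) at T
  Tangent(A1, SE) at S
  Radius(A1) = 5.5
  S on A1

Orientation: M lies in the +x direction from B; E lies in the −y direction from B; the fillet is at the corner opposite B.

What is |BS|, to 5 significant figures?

63.686

The virtual corner opposite B is at (66.500, -18.300). A1 meets MT tangentially, so GT is at right angles to MT and A1 meets SE tangentially, so GS is at right angles to SE, with radius 5.5, so the center G sits 5.5 in from both sides at G = (61.000, -12.800). That places the tangent points at T = (66.500, -12.800) on MT and S = (61.000, -18.300) on SE. Then |BS| = |S − B| = 63.686.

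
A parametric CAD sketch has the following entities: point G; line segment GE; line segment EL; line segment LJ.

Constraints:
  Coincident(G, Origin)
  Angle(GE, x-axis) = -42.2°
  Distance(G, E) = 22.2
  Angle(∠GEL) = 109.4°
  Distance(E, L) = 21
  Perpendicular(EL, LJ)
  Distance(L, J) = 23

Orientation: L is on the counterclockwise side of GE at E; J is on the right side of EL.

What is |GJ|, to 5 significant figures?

52.305

G is at the origin; GE runs at -42.2° with length 22.2, so E = 22.2·(cos -42.2°, sin -42.2°) = (16.446, -14.912). ∠GEL = 109.4°, so EL runs at -42.2° + (180° − 109.4°) = 28.400° from the x-axis; with |EL| = 21.0, L = E + 21.0·(cos 28.400°, sin 28.400°) = (34.918, -4.9241). EL is perpendicular to LJ; with |LJ| = 23.0 on the right of EL, J = L + 23.0·(0.47562, -0.87965) = (45.858, -25.156). Then |GJ| = |J − G| = 52.305.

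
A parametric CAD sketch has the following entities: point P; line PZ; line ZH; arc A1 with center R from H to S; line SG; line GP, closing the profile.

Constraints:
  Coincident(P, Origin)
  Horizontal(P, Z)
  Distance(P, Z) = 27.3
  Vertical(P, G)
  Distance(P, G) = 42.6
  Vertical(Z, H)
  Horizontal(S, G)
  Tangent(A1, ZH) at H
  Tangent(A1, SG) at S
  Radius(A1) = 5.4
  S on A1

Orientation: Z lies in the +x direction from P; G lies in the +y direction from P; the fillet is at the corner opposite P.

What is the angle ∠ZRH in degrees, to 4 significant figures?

81.74°

P is at the origin; P and Z share the same y with |PZ| = 27.3 and Z on the +x side, so Z = (27.30, 0.000). PG is vertical with |PG| = 42.6 and G on the +y side, so G = (0.000, 42.60). The virtual corner opposite P is at (27.30, 42.60). Tangency of A1 to ZH means the radius RH is perpendicular to ZH and since A1 is tangent to SG there, RS ⟂ SG, with radius 5.4, so the center R sits 5.4 in from both sides at R = (21.90, 37.20). That places the tangent points at H = (27.30, 37.20) on ZH and S = (21.90, 42.60) on SG. Then cos ∠ZRH = RZ·RH / (|RZ||RH|), giving 81.74°.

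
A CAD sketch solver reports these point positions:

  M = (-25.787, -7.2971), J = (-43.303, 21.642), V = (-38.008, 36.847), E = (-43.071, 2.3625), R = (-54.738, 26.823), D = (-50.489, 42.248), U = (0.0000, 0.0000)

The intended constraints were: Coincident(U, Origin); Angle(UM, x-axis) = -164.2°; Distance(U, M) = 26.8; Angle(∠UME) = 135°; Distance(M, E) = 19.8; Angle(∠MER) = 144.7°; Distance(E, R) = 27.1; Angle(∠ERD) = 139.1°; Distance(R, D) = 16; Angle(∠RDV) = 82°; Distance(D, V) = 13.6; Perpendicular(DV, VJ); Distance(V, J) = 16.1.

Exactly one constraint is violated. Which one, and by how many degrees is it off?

Perpendicular(DV, VJ) — off by 4.20°.

U = (0.00, 0.00) ✓; UM at -164.2° ✓; |UM| = 26.80 ✓; ∠UME = 135.0° ✓; |ME| = 19.80 ✓; ∠MER = 144.7° ✓; |ER| = 27.10 ✓; ∠ERD = 139.1° ✓; |RD| = 16.00 ✓; ∠RDV = 82.00° ✓; |DV| = 13.60 ✓; ∠(DV, VJ) = 85.80° ✗; |VJ| = 16.10 ✓.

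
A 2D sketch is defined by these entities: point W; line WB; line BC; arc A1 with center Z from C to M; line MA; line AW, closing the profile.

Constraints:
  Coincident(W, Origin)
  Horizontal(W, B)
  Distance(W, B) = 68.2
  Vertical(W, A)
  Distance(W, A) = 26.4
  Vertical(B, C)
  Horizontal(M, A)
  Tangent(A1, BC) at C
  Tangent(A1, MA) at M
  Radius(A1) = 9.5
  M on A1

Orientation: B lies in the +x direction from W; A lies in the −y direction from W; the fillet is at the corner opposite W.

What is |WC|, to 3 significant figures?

70.3

W is at the origin; W and B share the same y with |WB| = 68.2 and B on the +x side, so B = (68.2, 0.00). WA is vertical with |WA| = 26.4 and A on the −y side, so A = (0.00, -26.4). The virtual corner opposite W is at (68.2, -26.4). Tangency of A1 to BC means the radius ZC is perpendicular to BC and A1 meets MA tangentially, so ZM is at right angles to MA, with radius 9.5, so the center Z sits 9.5 in from both sides at Z = (58.7, -16.9). That places the tangent points at C = (68.2, -16.9) on BC and M = (58.7, -26.4) on MA. Then |WC| = |C − W| = 70.3.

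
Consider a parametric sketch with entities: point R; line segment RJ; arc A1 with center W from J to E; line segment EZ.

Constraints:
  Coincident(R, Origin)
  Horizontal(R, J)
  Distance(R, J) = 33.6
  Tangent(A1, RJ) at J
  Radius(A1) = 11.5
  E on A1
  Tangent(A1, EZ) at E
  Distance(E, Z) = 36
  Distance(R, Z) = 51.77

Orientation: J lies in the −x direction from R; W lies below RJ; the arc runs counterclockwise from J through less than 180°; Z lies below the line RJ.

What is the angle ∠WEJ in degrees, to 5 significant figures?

26.595°

R is at the origin; RJ is horizontal with |RJ| = 33.6 and J on the −x side, so J = (-33.600, 0.0000). Tangency of A1 to RJ means the radius WJ is perpendicular to RJ, so W = J + (0, -11.5) = (-33.600, -11.500). Since WE ⟂ EZ (tangency), |WZ| = √(11.5² + 36.0²) = 37.792 regardless of where E sits on A1. So Z lies on both circle(R, 51.77) and circle(W, 37.792); the below-RJ intersection is Z = (-21.238, -47.213). E is the foot of the tangent from Z: E = (-42.807, -18.390).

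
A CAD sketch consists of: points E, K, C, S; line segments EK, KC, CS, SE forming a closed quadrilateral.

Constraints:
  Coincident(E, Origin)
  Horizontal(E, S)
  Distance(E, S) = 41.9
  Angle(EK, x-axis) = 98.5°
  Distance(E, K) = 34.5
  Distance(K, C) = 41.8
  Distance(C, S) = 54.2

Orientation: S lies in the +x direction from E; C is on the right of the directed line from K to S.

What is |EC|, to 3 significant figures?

13.8

Checks: E = (0.00, 0.00) ✓; |KC| = 41.80 ✓; |CS| = 54.20 ✓.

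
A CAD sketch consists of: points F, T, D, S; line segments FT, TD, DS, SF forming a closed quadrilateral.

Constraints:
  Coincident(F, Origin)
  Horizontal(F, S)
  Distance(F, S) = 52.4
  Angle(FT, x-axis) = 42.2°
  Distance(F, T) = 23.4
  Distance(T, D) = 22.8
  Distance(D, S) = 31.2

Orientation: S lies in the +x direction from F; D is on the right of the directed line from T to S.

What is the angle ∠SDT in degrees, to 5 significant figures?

89.329°

F is at the origin; F and S share the same y with |FS| = 52.4 and S in +x, so S = (52.4, 0). FT runs at 42.2° with |FT| = 23.4, so T = (17.335, 15.718). D is determined by |TD| = 22.8 and |DS| = 31.2 together: it lies at the intersection of circle(T, 22.8) and circle(S, 31.2). With |TS| = 38.427, the foot of the radical line on TS is 13.311 from T and the perpendicular offset is √(22.8² − 13.311²) = 18.511. Taking the right-of-TS solution: D = (21.910, -6.6180).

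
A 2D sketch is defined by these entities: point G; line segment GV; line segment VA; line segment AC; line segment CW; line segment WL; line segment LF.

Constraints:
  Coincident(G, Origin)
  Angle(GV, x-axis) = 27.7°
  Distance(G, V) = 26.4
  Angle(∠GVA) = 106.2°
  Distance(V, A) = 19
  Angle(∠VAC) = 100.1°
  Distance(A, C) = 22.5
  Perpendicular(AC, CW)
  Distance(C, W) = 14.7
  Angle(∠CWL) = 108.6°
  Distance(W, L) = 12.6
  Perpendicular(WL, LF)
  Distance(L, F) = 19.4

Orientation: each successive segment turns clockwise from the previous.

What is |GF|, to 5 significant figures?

34.046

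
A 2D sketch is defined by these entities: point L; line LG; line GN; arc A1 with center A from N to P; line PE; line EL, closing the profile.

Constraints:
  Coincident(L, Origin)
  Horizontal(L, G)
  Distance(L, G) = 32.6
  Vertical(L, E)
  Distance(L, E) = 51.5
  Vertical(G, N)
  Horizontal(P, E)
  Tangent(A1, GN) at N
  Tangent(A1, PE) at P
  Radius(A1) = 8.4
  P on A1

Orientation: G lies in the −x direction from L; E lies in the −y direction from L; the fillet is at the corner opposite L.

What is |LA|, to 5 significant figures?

49.429

L is at the origin; LG is horizontal with |LG| = 32.6 and G on the −x side, so G = (-32.600, 0.0000). LE is vertical with |LE| = 51.5 and E on the −y side, so E = (0.0000, -51.500). The virtual corner opposite L is at (-32.600, -51.500). A1 meets GN tangentially, so AN is at right angles to GN and since A1 is tangent to PE there, AP ⟂ PE, with radius 8.4, so the center A sits 8.4 in from both sides at A = (-24.200, -43.100). Then |LA| = |A − L| = 49.429.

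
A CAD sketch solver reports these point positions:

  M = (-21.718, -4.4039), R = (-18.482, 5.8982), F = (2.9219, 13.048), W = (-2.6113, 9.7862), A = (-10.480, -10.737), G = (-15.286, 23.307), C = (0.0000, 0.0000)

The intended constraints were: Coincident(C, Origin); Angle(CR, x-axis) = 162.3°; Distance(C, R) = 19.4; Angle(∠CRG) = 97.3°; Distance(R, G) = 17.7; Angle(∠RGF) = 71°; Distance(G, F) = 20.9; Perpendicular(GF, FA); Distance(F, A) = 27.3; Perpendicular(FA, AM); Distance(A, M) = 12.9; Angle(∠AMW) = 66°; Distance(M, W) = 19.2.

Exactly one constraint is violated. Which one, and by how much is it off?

Distance(M, W) = 19.2 — off by 4.60.

C = (0.00, 0.00) ✓; CR at 162.3° ✓; |CR| = 19.40 ✓; ∠CRG = 97.30° ✓; |RG| = 17.70 ✓; ∠RGF = 71.00° ✓; |GF| = 20.90 ✓; ∠(GF, FA) = 90.00° ✓; |FA| = 27.30 ✓; ∠(FA, AM) = 90.00° ✓; |AM| = 12.90 ✓; ∠AMW = 66.00° ✓; |MW| = 23.80 ✗.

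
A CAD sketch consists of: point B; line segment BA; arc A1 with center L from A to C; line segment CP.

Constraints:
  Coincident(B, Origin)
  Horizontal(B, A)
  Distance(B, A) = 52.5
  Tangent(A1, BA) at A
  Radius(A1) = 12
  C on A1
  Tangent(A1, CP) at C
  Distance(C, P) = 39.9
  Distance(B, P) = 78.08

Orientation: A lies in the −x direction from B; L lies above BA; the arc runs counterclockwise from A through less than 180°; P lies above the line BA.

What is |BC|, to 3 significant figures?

44.7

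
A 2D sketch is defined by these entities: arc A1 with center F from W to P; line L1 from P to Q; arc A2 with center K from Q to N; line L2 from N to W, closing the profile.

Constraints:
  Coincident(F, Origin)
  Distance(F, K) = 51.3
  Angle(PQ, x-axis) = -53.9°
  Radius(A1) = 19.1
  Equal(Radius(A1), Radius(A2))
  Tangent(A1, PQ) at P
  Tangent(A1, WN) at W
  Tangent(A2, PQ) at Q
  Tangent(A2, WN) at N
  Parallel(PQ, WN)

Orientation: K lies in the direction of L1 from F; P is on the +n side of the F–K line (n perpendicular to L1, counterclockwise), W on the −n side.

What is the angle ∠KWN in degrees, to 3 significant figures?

20.4°

The slot axis is L1's direction at -53.9°, so u = (cos -53.9°, sin -53.9°) = (0.589, -0.808) and n = (−sin -53.9°, cos -53.9°) = (0.808, 0.589). F is at the origin and K lies 51.3 along u from F, so K = 51.3·u = (30.2, -41.4). Tangency of A1 to both parallel lines with radius 19.1 puts P and W at F ± 19.1·n: P = (15.4, 11.3), W = (-15.4, -11.3). Equal radii place Q and N the same way about K: Q = K + 19.1·n = (45.7, -30.2), N = K − 19.1·n = (14.8, -52.7). Then cos ∠KWN = WK·WN / (|WK||WN|), giving 20.4°.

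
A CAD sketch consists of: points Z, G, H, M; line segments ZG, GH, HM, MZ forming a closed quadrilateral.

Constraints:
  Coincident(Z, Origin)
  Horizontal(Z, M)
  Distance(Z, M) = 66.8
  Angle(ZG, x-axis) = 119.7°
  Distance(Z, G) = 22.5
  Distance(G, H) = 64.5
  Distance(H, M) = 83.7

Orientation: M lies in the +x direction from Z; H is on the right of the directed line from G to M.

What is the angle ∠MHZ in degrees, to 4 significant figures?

52.64°

Z is at the origin; Z and M share the same y with |ZM| = 66.8 and M in +x, so M = (66.8, 0). ZG runs at 119.7° with |ZG| = 22.5, so G = (-11.15, 19.54). H is determined by |GH| = 64.5 and |HM| = 83.7 together: it lies at the intersection of circle(G, 64.5) and circle(M, 83.7). With |GM| = 80.36, the foot of the radical line on GM is 22.48 from G and the perpendicular offset is √(64.5² − 22.48²) = 60.46. Taking the right-of-GM solution: H = (-4.050, -44.56).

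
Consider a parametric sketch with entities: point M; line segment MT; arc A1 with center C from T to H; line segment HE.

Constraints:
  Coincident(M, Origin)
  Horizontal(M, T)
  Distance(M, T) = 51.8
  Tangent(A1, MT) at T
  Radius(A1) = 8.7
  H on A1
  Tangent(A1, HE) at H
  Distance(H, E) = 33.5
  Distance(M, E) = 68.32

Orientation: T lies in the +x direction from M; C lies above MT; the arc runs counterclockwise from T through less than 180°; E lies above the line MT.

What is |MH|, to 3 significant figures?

61.2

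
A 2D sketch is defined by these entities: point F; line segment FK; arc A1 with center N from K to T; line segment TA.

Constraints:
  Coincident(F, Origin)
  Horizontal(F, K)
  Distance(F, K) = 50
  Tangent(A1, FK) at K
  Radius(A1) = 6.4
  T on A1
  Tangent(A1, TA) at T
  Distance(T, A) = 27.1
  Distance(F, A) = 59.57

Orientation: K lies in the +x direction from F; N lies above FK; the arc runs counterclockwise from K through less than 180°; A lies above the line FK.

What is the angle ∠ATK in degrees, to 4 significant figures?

127.1°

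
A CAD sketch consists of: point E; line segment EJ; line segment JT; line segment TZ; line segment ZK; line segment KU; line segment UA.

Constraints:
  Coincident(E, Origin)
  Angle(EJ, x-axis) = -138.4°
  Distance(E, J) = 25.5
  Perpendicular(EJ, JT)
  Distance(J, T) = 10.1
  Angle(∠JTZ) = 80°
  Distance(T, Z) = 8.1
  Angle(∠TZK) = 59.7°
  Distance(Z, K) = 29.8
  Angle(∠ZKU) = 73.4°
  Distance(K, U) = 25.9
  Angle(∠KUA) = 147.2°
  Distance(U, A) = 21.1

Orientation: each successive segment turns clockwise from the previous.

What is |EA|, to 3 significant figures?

58.6

E is at the origin; EJ runs at -138.4° with length 25.5, so J = (-19.1, -16.9). EJ ⟂ JT, so JT runs at 132°; with |JT| = 10.1, T = (-25.8, -9.38). ∠JTZ = 80.0° gives TZ at 31.6° from the x-axis; with |TZ| = 8.1, Z = (-18.9, -5.13). ∠TZK = 59.7° gives ZK at -88.7° from the x-axis; with |ZK| = 29.8, K = (-18.2, -34.9). ∠ZKU = 73.4° gives KU at 165° from the x-axis; with |KU| = 25.9, U = (-43.2, -28.1). ∠KUA = 147.2° gives UA at 132° from the x-axis; with |UA| = 21.1, A = (-57.3, -12.4). Then |EA| = |A − E| = 58.6.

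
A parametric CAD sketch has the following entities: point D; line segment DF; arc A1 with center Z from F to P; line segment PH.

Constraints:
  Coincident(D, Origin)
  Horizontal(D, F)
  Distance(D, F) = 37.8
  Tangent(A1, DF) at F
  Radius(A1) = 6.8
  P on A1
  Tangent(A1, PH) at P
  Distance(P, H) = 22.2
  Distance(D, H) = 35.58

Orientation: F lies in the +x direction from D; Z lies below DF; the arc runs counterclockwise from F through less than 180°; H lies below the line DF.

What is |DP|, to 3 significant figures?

31.7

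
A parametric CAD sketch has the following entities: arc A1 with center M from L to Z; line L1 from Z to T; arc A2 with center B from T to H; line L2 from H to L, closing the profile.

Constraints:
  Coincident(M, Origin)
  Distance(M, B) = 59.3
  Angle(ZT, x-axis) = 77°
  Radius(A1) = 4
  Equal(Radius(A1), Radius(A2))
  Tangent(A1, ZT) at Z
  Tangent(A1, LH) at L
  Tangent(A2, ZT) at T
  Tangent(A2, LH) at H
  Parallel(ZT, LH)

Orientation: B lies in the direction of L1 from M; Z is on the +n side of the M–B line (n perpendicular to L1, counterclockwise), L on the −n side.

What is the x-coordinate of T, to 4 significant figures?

9.442

The slot axis is L1's direction at 77.0°, so u = (cos 77.0°, sin 77.0°) = (0.2250, 0.9744) and n = (−sin 77.0°, cos 77.0°) = (-0.9744, 0.2250). M is at the origin and B lies 59.3 along u from M, so B = 59.3·u = (13.34, 57.78). Tangency of A1 to both parallel lines with radius 4.0 puts Z and L at M ± 4.0·n: Z = (-3.897, 0.8998), L = (3.897, -0.8998). Equal radii place T and H the same way about B: T = B + 4.0·n = (9.442, 58.68), H = B − 4.0·n = (17.24, 56.88). So T.x = 9.442.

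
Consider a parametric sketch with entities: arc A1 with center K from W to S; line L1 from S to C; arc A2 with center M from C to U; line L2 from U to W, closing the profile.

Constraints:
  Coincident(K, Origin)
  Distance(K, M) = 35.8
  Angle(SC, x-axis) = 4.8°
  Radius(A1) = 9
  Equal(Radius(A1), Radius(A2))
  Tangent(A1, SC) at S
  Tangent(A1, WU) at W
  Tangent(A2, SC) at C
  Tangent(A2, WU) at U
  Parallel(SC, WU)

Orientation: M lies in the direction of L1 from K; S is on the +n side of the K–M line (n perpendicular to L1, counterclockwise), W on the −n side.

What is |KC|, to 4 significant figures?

36.91

The slot axis is L1's direction at 4.8°, so u = (cos 4.8°, sin 4.8°) = (0.9965, 0.08368) and n = (−sin 4.8°, cos 4.8°) = (-0.08368, 0.9965). K is at the origin and M lies 35.8 along u from K, so M = 35.8·u = (35.67, 2.996). Tangency of A1 to both parallel lines with radius 9.0 puts S and W at K ± 9.0·n: S = (-0.7531, 8.968), W = (0.7531, -8.968). Equal radii place C and U the same way about M: C = M + 9.0·n = (34.92, 11.96), U = M − 9.0·n = (36.43, -5.973). Then |KC| = |C − K| = 36.91.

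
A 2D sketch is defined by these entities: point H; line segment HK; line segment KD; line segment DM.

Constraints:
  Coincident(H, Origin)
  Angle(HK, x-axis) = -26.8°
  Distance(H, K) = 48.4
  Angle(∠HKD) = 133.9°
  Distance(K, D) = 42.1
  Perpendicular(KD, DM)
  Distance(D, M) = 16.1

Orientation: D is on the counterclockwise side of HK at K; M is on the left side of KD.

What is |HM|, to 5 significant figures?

77.955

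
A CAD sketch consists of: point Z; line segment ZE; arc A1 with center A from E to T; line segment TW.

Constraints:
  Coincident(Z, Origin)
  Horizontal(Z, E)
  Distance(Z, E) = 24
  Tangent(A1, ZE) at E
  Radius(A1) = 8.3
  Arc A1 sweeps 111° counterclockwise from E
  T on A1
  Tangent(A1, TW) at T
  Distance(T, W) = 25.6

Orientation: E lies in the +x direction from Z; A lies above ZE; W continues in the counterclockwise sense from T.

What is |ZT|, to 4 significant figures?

33.69

Z is at the origin; Z and E share the same y with |ZE| = 24.0 and E on the +x side, so E = (24.00, 0.000). A1 meets ZE tangentially, so AE is at right angles to ZE, so A = E + (0, 8.3) = (24.00, 8.300). On A1, E sits at bearing -90° from A; a 111° counterclockwise sweep puts T at bearing 21°, so T = A + 8.3·(cos 21°, sin 21°) = (31.75, 11.27). Then |ZT| = |T − Z| = 33.69.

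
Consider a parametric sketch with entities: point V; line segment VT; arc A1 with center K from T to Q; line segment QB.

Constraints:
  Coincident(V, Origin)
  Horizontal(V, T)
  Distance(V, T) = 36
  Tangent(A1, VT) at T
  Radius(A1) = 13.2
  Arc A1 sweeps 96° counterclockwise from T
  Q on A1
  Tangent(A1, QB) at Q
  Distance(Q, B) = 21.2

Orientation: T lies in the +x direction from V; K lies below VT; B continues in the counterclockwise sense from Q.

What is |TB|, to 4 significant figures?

37.30

V is at the origin; VT is horizontal with |VT| = 36.0 and T on the +x side, so T = (36.00, 0.000). Tangency of A1 to VT means the radius KT is perpendicular to VT, so K = T + (0, -13.2) = (36.00, -13.20). On A1, T sits at bearing 90° from K; a 96° counterclockwise sweep puts Q at bearing 186°, so Q = K + 13.2·(cos 186°, sin 186°) = (22.87, -14.58). The tangent condition forces KQ to be normal to QB, so QB runs along (−sin 186°, cos 186°); with |QB| = 21.2, B = (25.09, -35.66). Then |TB| = |B − T| = 37.30.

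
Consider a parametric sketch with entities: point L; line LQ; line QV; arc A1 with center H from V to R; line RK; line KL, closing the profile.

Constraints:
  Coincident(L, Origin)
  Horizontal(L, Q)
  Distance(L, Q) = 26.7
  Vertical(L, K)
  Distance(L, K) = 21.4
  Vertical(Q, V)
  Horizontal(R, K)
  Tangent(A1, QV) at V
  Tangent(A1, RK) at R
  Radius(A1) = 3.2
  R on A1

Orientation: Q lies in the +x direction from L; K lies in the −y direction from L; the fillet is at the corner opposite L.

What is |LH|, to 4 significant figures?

29.72

L is at the origin; LQ is horizontal with |LQ| = 26.7 and Q on the +x side, so Q = (26.70, 0.000). L and K share the same x with |LK| = 21.4 and K on the −y side, so K = (0.000, -21.40). The virtual corner opposite L is at (26.70, -21.40). Tangency of A1 to QV means the radius HV is perpendicular to QV and the tangent condition forces HR to be normal to RK, with radius 3.2, so the center H sits 3.2 in from both sides at H = (23.50, -18.20). Then |LH| = |H − L| = 29.72.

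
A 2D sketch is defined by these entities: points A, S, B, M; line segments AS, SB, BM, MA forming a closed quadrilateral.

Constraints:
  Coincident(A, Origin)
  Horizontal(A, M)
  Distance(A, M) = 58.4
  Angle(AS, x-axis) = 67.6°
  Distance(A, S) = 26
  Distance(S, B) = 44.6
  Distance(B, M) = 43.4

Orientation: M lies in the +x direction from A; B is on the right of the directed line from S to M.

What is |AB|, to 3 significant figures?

27.7

Checks: |SB| = 44.60 ✓; |BM| = 43.40 ✓.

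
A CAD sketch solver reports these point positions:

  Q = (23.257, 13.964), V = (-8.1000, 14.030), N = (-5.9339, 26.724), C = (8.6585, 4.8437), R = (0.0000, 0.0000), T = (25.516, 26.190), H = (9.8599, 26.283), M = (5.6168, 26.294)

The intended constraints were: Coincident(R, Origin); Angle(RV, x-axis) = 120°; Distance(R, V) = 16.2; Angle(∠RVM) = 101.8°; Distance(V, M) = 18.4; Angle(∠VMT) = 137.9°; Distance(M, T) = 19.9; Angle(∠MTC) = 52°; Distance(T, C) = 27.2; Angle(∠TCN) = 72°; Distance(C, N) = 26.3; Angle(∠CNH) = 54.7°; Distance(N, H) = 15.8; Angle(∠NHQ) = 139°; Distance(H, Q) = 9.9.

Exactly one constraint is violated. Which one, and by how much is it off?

Distance(H, Q) = 9.9 — off by 8.30.

R = (0.00, 0.00) ✓; RV at 120.0° ✓; |RV| = 16.20 ✓; ∠RVM = 101.8° ✓; |VM| = 18.40 ✓; ∠VMT = 137.9° ✓; |MT| = 19.90 ✓; ∠MTC = 52.00° ✓; |TC| = 27.20 ✓; ∠TCN = 72.00° ✓; |CN| = 26.30 ✓; ∠CNH = 54.70° ✓; |NH| = 15.80 ✓; ∠NHQ = 139.0° ✓; |HQ| = 18.20 ✗.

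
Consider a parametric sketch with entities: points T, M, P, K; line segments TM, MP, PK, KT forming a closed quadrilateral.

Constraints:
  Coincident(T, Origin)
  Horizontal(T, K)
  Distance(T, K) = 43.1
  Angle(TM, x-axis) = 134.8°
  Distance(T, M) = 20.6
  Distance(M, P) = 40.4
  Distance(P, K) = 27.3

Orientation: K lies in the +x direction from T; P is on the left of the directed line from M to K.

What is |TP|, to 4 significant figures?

32.83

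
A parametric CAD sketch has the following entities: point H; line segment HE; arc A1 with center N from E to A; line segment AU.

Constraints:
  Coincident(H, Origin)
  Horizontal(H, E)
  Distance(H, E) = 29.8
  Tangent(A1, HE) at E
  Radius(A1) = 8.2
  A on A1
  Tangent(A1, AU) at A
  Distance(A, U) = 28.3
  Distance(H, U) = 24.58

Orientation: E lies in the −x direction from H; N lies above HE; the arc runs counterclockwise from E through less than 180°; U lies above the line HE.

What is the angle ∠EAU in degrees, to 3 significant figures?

156°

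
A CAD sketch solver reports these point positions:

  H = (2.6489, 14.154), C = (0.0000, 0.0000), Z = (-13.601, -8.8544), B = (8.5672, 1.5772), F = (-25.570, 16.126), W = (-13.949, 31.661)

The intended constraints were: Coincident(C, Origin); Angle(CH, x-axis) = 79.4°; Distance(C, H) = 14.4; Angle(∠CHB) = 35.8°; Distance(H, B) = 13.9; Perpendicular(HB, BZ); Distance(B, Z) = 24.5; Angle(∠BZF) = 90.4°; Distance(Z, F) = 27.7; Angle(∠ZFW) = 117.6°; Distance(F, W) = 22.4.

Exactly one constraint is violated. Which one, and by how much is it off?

Distance(F, W) = 22.4 — off by 3.00.

C = (0.00, 0.00) ✓; CH at 79.40° ✓; |CH| = 14.40 ✓; ∠CHB = 35.80° ✓; |HB| = 13.90 ✓; ∠(HB, BZ) = 90.00° ✓; |BZ| = 24.50 ✓; ∠BZF = 90.40° ✓; |ZF| = 27.70 ✓; ∠ZFW = 117.6° ✓; |FW| = 19.40 ✗.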